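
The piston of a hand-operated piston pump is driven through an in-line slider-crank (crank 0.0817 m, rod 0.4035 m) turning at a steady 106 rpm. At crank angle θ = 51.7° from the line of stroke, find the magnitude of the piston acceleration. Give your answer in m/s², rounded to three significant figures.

ω = 2π·106/60 = 11.1 rad/s
x(θ) = r cosθ + √(L² − r² sin²θ); with ω constant, a = ω²·d²x/dθ².
d²x/dθ² = −r cosθ − r²(cos2θ)/√u − r⁴ sin²2θ/(4u^{3/2}),  u = L² − r² sin²θ = 0.158701 m².
Substituting r = 0.0817 m, L = 0.4035 m, θ = 51.7°: d²x/dθ² = -0.04692 m.
a = ω²·d²x/dθ² = (11.1)²·(-0.04692) = -5.7813 m/s²;  |a| = 5.7813 m/s².

5.78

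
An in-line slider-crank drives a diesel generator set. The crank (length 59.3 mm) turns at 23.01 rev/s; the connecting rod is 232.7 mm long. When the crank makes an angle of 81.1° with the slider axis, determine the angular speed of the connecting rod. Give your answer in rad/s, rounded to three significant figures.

5.89

ω = 144.6 rad/s (converted from 23.01 rev/s).
The rod makes angle φ with the slider axis where L sinφ = r sinθ; differentiating, L cosφ·φ̇ = r ω cosθ.
L cosφ = √(L² − r² sin²θ) = 0.2252 m.
|ω_rod| = r ω |cosθ| / √(L² − r² sin²θ) = 0.0593·144.6·0.15471/0.2252 = 5.8897 rad/s.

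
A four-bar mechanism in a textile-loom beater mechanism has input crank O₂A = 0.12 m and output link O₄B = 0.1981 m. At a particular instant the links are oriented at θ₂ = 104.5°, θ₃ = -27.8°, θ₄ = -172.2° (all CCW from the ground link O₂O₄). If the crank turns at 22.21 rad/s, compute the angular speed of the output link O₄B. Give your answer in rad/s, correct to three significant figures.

17.1

ω₂ = 22.21 rad/s
Differentiating the loop-closure r₂e^{iθ₂}+r₃e^{iθ₃}=r₁+r₄e^{iθ₄} gives r₂ω₂e^{iθ₂}+r₃ω₃e^{iθ₃}=r₄ω₄e^{iθ₄}.
Eliminating the other unknown: ω₄ = r₂ω₂ sin(θ₂−θ₃) / [r₄ sin(θ₄−θ₃)].
Numerator sine = +0.73963; denominator sine = -0.58212.
Result = 0.12·22.21·(+0.73963) / (0.1981·(-0.58212)) = -17.094 rad/s; magnitude 17.094 rad/s.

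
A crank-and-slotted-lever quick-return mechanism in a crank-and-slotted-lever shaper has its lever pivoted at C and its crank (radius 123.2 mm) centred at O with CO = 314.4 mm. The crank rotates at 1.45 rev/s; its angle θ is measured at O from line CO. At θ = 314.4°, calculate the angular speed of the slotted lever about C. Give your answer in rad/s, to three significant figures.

2.29

ω = 9.111 rad/s (from 1.45 rev/s).
Crank pin A relative to C: A = (d + r cosθ, r sinθ); lever angle φ = atan2(r sinθ, d + r cosθ).
Differentiating tanφ: φ̇ = rω(d cosθ + r)/(d² + r² + 2dr cosθ).
d² + r² + 2dr cosθ = |CA|² = 0.168227 m²;  d cosθ + r = +0.34317 m.
|ω_lever| = |0.1232·9.111·+0.34317| / 0.168227 = 2.2897 rad/s.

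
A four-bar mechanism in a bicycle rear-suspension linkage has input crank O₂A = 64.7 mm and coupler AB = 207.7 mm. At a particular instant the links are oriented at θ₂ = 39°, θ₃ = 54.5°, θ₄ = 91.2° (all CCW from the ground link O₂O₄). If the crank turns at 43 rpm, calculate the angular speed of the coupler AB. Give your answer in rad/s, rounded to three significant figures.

ω₂ = 4.503 rad/s (from 43 rpm).
Differentiating the loop-closure r₂e^{iθ₂}+r₃e^{iθ₃}=r₁+r₄e^{iθ₄} gives r₂ω₂e^{iθ₂}+r₃ω₃e^{iθ₃}=r₄ω₄e^{iθ₄}.
Eliminating the other unknown: ω₃ = r₂ω₂ sin(θ₄−θ₂) / [r₃ sin(θ₃−θ₄)].
Numerator sine = +0.79016; denominator sine = -0.59763.
Result = 0.0647·4.503·(+0.79016) / (0.2077·(-0.59763)) = -1.8546 rad/s; magnitude 1.8546 rad/s.

1.85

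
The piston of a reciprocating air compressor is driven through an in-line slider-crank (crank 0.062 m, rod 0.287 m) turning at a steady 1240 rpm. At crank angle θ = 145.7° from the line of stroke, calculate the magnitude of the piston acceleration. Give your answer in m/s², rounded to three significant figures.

778

ω = 2π·1240/60 = 129.9 rad/s
x(θ) = r cosθ + √(L² − r² sin²θ); with ω constant, a = ω²·d²x/dθ².
d²x/dθ² = −r cosθ − r²(cos2θ)/√u − r⁴ sin²2θ/(4u^{3/2}),  u = L² − r² sin²θ = 0.0811483 m².
Substituting r = 0.062 m, L = 0.287 m, θ = 145.7°: d²x/dθ² = +0.046156 m.
a = ω²·d²x/dθ² = (129.9)²·(+0.046156) = +778.27 m/s²;  |a| = 778.27 m/s².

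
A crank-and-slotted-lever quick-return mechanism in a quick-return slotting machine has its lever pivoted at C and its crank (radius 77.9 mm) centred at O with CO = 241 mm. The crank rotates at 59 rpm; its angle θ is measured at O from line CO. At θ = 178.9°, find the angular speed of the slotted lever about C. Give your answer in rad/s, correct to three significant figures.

2.95

ω = 6.178 rad/s (from 59 rpm).
Crank pin A relative to C: A = (d + r cosθ, r sinθ); lever angle φ = atan2(r sinθ, d + r cosθ).
Differentiating tanφ: φ̇ = rω(d cosθ + r)/(d² + r² + 2dr cosθ).
d² + r² + 2dr cosθ = |CA|² = 0.0266085 m²;  d cosθ + r = -0.16306 m.
|ω_lever| = |0.0779·6.178·-0.16306| / 0.0266085 = 2.9494 rad/s.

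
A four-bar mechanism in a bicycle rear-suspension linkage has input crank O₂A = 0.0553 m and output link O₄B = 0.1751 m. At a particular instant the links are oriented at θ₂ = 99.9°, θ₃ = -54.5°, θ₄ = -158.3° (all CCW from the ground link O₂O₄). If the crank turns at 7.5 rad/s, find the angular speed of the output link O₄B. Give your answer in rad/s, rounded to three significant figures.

1.05

ω₂ = 7.5 rad/s
Differentiating the loop-closure r₂e^{iθ₂}+r₃e^{iθ₃}=r₁+r₄e^{iθ₄} gives r₂ω₂e^{iθ₂}+r₃ω₃e^{iθ₃}=r₄ω₄e^{iθ₄}.
Eliminating the other unknown: ω₄ = r₂ω₂ sin(θ₂−θ₃) / [r₄ sin(θ₄−θ₃)].
Numerator sine = +0.43209; denominator sine = -0.97113.
Result = 0.0553·7.5·(+0.43209) / (0.1751·(-0.97113)) = -1.0539 rad/s; magnitude 1.0539 rad/s.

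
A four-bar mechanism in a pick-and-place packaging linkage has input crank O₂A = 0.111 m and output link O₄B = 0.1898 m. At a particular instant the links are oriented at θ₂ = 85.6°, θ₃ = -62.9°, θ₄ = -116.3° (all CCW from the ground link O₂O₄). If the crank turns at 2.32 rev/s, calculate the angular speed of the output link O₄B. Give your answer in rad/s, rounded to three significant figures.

5.55

ω₂ = 14.58 rad/s (from 2.32 rev/s).
Differentiating the loop-closure r₂e^{iθ₂}+r₃e^{iθ₃}=r₁+r₄e^{iθ₄} gives r₂ω₂e^{iθ₂}+r₃ω₃e^{iθ₃}=r₄ω₄e^{iθ₄}.
Eliminating the other unknown: ω₄ = r₂ω₂ sin(θ₂−θ₃) / [r₄ sin(θ₄−θ₃)].
Numerator sine = +0.52250; denominator sine = -0.80282.
Result = 0.111·14.58·(+0.52250) / (0.1898·(-0.80282)) = -5.5483 rad/s; magnitude 5.5483 rad/s.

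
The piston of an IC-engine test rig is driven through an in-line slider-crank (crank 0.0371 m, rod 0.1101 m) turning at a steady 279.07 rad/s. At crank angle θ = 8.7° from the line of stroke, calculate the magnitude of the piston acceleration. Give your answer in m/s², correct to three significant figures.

ω = 279.1 rad/s
x(θ) = r cosθ + √(L² − r² sin²θ); with ω constant, a = ω²·d²x/dθ².
d²x/dθ² = −r cosθ − r²(cos2θ)/√u − r⁴ sin²2θ/(4u^{3/2}),  u = L² − r² sin²θ = 0.0120905 m².
Substituting r = 0.0371 m, L = 0.1101 m, θ = 8.7°: d²x/dθ² = -0.04865 m.
a = ω²·d²x/dθ² = (279.1)²·(-0.04865) = -3788.9 m/s²;  |a| = 3788.9 m/s².

3790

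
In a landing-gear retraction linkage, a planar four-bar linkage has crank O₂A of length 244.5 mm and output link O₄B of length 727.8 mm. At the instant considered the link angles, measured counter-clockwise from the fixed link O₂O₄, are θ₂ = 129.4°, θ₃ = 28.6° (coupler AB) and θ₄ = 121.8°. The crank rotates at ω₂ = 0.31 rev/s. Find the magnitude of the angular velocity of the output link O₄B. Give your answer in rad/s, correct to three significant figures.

ω₂ = 1.948 rad/s (from 0.31 rev/s).
Differentiating the loop-closure r₂e^{iθ₂}+r₃e^{iθ₃}=r₁+r₄e^{iθ₄} gives r₂ω₂e^{iθ₂}+r₃ω₃e^{iθ₃}=r₄ω₄e^{iθ₄}.
Eliminating the other unknown: ω₄ = r₂ω₂ sin(θ₂−θ₃) / [r₄ sin(θ₄−θ₃)].
Numerator sine = +0.98229; denominator sine = +0.99844.
Result = 0.2445·1.948·(+0.98229) / (0.7278·(+0.99844)) = +0.64376 rad/s; magnitude 0.64376 rad/s.

0.644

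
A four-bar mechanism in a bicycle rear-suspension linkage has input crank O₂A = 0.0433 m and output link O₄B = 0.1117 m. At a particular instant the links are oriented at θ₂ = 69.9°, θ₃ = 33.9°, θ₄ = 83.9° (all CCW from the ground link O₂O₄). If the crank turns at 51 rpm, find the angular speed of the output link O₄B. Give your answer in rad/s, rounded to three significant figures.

1.59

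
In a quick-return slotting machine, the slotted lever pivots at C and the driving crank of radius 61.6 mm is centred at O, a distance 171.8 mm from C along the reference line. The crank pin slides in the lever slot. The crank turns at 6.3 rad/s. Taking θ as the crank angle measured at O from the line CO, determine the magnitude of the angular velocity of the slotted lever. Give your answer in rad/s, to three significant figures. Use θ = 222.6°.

ω = 6.3 rad/s
Crank pin A relative to C: A = (d + r cosθ, r sinθ); lever angle φ = atan2(r sinθ, d + r cosθ).
Differentiating tanφ: φ̇ = rω(d cosθ + r)/(d² + r² + 2dr cosθ).
d² + r² + 2dr cosθ = |CA|² = 0.0177297 m²;  d cosθ + r = -0.064861 m.
|ω_lever| = |0.0616·6.3·-0.064861| / 0.0177297 = 1.4197 rad/s.

1.42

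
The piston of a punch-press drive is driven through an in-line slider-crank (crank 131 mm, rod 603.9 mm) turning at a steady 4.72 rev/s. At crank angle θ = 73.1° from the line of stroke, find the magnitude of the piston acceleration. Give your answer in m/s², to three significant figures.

ω = 2π·4.72 = 29.66 rad/s
x(θ) = r cosθ + √(L² − r² sin²θ); with ω constant, a = ω²·d²x/dθ².
d²x/dθ² = −r cosθ − r²(cos2θ)/√u − r⁴ sin²2θ/(4u^{3/2}),  u = L² − r² sin²θ = 0.348984 m².
Substituting r = 0.131 m, L = 0.6039 m, θ = 73.1°: d²x/dθ² = -0.014053 m.
a = ω²·d²x/dθ² = (29.66)²·(-0.014053) = -12.36 m/s²;  |a| = 12.36 m/s².

12.4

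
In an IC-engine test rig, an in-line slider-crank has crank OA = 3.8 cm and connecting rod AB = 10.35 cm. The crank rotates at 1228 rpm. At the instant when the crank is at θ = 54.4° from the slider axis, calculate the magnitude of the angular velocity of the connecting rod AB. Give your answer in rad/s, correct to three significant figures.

28.8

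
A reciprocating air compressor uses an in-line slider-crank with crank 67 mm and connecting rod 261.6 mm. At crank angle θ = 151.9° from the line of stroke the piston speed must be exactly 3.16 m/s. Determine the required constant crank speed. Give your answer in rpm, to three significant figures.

1240

For an in-line slider-crank, |v_piston| = rω|sinθ|·[1 + r cosθ/√(L² − r² sin²θ)].
With r = 0.067 m, L = 0.2616 m, θ = 151.9°: the bracketed kinematic factor |dx/dθ| = 0.024376 m.
ω = v/|dx/dθ| = 3.16/0.024376 = 129.64 rad/s.
N = 60ω/(2π) = 1238 rpm.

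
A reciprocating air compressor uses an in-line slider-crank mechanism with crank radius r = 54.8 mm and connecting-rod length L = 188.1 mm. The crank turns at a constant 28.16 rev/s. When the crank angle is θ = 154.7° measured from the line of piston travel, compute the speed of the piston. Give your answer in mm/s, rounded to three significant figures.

3040

ω = 2π·28.2 = 176.9 rad/s
For an in-line slider-crank, x = r cosθ + √(L² − r² sin²θ), so v = −rω sinθ·[1 + r cosθ/√(L² − r² sin²θ)].
With r = 0.0548 m, L = 0.1881 m, θ = 154.7°: √(L² − r² sin²θ) = 0.18664 m.
v = −0.0548·176.9·0.42736·[1 + 0.0548·-0.90408/0.18664] = -3.0437 m/s.
|v| = 3.0437 m/s = 3043.7 mm/s.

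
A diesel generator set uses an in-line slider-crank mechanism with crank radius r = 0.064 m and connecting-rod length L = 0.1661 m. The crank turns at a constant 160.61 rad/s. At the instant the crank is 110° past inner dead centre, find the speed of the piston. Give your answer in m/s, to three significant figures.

8.29

ω = 160.6 rad/s
For an in-line slider-crank, x = r cosθ + √(L² − r² sin²θ), so v = −rω sinθ·[1 + r cosθ/√(L² − r² sin²θ)].
With r = 0.064 m, L = 0.1661 m, θ = 110°: √(L² − r² sin²θ) = 0.15483 m.
v = −0.064·160.6·0.93969·[1 + 0.064·-0.34202/0.15483] = -8.2936 m/s.
|v| = 8.2936 m/s.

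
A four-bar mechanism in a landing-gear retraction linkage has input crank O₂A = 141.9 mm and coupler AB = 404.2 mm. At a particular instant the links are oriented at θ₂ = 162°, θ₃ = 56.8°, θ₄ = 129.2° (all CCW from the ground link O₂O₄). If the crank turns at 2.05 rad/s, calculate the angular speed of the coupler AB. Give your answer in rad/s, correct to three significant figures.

0.409

ω₂ = 2.05 rad/s
Differentiating the loop-closure r₂e^{iθ₂}+r₃e^{iθ₃}=r₁+r₄e^{iθ₄} gives r₂ω₂e^{iθ₂}+r₃ω₃e^{iθ₃}=r₄ω₄e^{iθ₄}.
Eliminating the other unknown: ω₃ = r₂ω₂ sin(θ₄−θ₂) / [r₃ sin(θ₃−θ₄)].
Numerator sine = -0.54171; denominator sine = -0.95319.
Result = 0.1419·2.05·(-0.54171) / (0.4042·(-0.95319)) = +0.409 rad/s; magnitude 0.409 rad/s.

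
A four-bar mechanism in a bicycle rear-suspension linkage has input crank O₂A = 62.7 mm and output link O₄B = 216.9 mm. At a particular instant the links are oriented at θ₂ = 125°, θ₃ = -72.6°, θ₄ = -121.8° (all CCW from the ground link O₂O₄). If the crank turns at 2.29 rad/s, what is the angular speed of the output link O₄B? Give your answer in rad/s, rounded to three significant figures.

0.264

ω₂ = 2.29 rad/s
Differentiating the loop-closure r₂e^{iθ₂}+r₃e^{iθ₃}=r₁+r₄e^{iθ₄} gives r₂ω₂e^{iθ₂}+r₃ω₃e^{iθ₃}=r₄ω₄e^{iθ₄}.
Eliminating the other unknown: ω₄ = r₂ω₂ sin(θ₂−θ₃) / [r₄ sin(θ₄−θ₃)].
Numerator sine = -0.30237; denominator sine = -0.75700.
Result = 0.0627·2.29·(-0.30237) / (0.2169·(-0.75700)) = +0.26442 rad/s; magnitude 0.26442 rad/s.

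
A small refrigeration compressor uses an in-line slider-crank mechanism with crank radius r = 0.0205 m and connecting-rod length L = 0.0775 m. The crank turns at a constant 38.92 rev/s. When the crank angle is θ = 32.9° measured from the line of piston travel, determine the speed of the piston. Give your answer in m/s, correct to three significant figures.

3.33

ω = 2π·38.9 = 244.5 rad/s
For an in-line slider-crank, x = r cosθ + √(L² − r² sin²θ), so v = −rω sinθ·[1 + r cosθ/√(L² − r² sin²θ)].
With r = 0.0205 m, L = 0.0775 m, θ = 32.9°: √(L² − r² sin²θ) = 0.076696 m.
v = −0.0205·244.5·0.54317·[1 + 0.0205·0.83962/0.076696] = -3.3341 m/s.
|v| = 3.3341 m/s.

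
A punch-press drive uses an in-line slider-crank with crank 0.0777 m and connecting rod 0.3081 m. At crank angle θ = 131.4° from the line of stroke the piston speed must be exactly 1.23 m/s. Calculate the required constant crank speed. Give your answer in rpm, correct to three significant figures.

For an in-line slider-crank, |v_piston| = rω|sinθ|·[1 + r cosθ/√(L² − r² sin²θ)].
With r = 0.0777 m, L = 0.3081 m, θ = 131.4°: the bracketed kinematic factor |dx/dθ| = 0.048385 m.
ω = v/|dx/dθ| = 1.23/0.048385 = 25.421 rad/s.
N = 60ω/(2π) = 242.76 rpm.

243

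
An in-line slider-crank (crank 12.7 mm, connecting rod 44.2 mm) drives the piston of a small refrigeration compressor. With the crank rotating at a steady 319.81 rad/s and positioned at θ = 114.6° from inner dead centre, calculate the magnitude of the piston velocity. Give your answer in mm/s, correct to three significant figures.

ω = 319.8 rad/s
For an in-line slider-crank, x = r cosθ + √(L² − r² sin²θ), so v = −rω sinθ·[1 + r cosθ/√(L² − r² sin²θ)].
With r = 0.0127 m, L = 0.0442 m, θ = 114.6°: √(L² − r² sin²θ) = 0.042665 m.
v = −0.0127·319.8·0.90924·[1 + 0.0127·-0.41628/0.042665] = -3.2353 m/s.
|v| = 3.2353 m/s = 3235.3 mm/s.

3240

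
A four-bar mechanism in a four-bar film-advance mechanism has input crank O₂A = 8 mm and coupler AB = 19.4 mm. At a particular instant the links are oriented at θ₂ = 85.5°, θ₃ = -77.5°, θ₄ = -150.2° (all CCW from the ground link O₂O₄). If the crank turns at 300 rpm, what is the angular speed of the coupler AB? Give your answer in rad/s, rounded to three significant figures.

ω₂ = 31.42 rad/s (from 300 rpm).
Differentiating the loop-closure r₂e^{iθ₂}+r₃e^{iθ₃}=r₁+r₄e^{iθ₄} gives r₂ω₂e^{iθ₂}+r₃ω₃e^{iθ₃}=r₄ω₄e^{iθ₄}.
Eliminating the other unknown: ω₃ = r₂ω₂ sin(θ₄−θ₂) / [r₃ sin(θ₃−θ₄)].
Numerator sine = +0.82610; denominator sine = +0.95476.
Result = 0.008·31.42·(+0.82610) / (0.0194·(+0.95476)) = +11.209 rad/s; magnitude 11.209 rad/s.

11.2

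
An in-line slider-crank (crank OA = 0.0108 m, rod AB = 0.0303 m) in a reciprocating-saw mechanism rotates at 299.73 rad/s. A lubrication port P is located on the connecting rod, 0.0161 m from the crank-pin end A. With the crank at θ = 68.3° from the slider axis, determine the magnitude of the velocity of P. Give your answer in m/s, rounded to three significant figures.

ω = 299.7 rad/s.  Crank-pin speed |V_A| = rω = 3.2371 m/s, perpendicular to OA.
Rod angle: sinφ = −(r/L) sinθ ⇒ φ = -19.340°; ω_rod = −rω cosθ/√(L²−r²sin²θ) = -41.864 rad/s.
V_P = V_A + ω_rod × AP, with AP = 0.0161 m along the rod.
Components: V_Px = −rω sinθ − a·ω_rod·sinφ = -3.2309 m/s;  V_Py = rω cosθ + a·ω_rod·cosφ = +0.56092 m/s.
|V_P| = √(V_Px² + V_Py²) = 3.2792 m/s.

3.28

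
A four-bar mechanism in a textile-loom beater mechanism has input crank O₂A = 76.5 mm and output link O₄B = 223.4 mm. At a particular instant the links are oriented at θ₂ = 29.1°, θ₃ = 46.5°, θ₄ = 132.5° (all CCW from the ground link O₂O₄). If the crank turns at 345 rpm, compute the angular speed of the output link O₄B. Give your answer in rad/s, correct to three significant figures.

ω₂ = 36.13 rad/s (from 345 rpm).
Differentiating the loop-closure r₂e^{iθ₂}+r₃e^{iθ₃}=r₁+r₄e^{iθ₄} gives r₂ω₂e^{iθ₂}+r₃ω₃e^{iθ₃}=r₄ω₄e^{iθ₄}.
Eliminating the other unknown: ω₄ = r₂ω₂ sin(θ₂−θ₃) / [r₄ sin(θ₄−θ₃)].
Numerator sine = -0.29904; denominator sine = +0.99756.
Result = 0.0765·36.13·(-0.29904) / (0.2234·(+0.99756)) = -3.7086 rad/s; magnitude 3.7086 rad/s.

3.71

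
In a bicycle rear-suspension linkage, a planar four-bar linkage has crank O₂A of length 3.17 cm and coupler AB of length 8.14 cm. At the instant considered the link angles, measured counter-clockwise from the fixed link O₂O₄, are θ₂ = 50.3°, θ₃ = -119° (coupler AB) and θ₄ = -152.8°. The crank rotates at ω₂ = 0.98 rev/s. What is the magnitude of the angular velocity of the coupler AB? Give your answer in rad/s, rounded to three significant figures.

1.69

ω₂ = 6.158 rad/s (from 0.98 rev/s).
Differentiating the loop-closure r₂e^{iθ₂}+r₃e^{iθ₃}=r₁+r₄e^{iθ₄} gives r₂ω₂e^{iθ₂}+r₃ω₃e^{iθ₃}=r₄ω₄e^{iθ₄}.
Eliminating the other unknown: ω₃ = r₂ω₂ sin(θ₄−θ₂) / [r₃ sin(θ₃−θ₄)].
Numerator sine = +0.39234; denominator sine = +0.55630.
Result = 0.0317·6.158·(+0.39234) / (0.0814·(+0.55630)) = +1.6912 rad/s; magnitude 1.6912 rad/s.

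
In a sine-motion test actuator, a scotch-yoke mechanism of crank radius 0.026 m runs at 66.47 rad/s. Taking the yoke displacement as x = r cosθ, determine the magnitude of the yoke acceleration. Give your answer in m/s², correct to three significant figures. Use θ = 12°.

ω = 66.47 rad/s
x = r cosθ ⇒ ẍ = −rω² cosθ (ω constant).
|a| = rω²|cosθ| = 0.026·(66.47)²·|cos 12°| = 112.36 m/s².

112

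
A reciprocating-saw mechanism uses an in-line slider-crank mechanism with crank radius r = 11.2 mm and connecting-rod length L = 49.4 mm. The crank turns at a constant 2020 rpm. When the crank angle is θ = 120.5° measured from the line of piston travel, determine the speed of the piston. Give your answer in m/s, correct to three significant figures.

1.80

ω = 2π·2020/60 = 211.5 rad/s
For an in-line slider-crank, x = r cosθ + √(L² − r² sin²θ), so v = −rω sinθ·[1 + r cosθ/√(L² − r² sin²θ)].
With r = 0.0112 m, L = 0.0494 m, θ = 120.5°: √(L² − r² sin²θ) = 0.048448 m.
v = −0.0112·211.5·0.86163·[1 + 0.0112·-0.50754/0.048448] = -1.8018 m/s.
|v| = 1.8018 m/s.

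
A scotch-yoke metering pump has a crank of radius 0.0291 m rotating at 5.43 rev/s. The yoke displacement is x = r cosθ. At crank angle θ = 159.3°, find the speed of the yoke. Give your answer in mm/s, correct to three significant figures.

ω = 34.12 rad/s (from 5.43 rev/s).
x = r cosθ ⇒ ẋ = −rω sinθ.
|v| = rω|sinθ| = 0.0291·34.12·|sin 159.3°| = 0.35094 m/s = 350.94 mm/s.

351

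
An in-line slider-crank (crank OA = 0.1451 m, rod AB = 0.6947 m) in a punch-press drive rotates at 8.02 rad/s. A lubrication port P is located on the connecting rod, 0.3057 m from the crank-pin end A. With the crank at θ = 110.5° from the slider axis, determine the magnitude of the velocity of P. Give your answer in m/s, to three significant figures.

ω = 8.02 rad/s.  Crank-pin speed |V_A| = rω = 1.1637 m/s, perpendicular to OA.
Rod angle: sinφ = −(r/L) sinθ ⇒ φ = -11.282°; ω_rod = −rω cosθ/√(L²−r²sin²θ) = +0.5982 rad/s.
V_P = V_A + ω_rod × AP, with AP = 0.3057 m along the rod.
Components: V_Px = −rω sinθ − a·ω_rod·sinφ = -1.0542 m/s;  V_Py = rω cosθ + a·ω_rod·cosφ = -0.2282 m/s.
|V_P| = √(V_Px² + V_Py²) = 1.0786 m/s.

1.08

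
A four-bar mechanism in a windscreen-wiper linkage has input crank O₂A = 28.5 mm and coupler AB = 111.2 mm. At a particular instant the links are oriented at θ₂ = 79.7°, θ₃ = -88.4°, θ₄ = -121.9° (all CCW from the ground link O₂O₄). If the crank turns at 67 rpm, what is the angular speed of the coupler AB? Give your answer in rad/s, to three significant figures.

ω₂ = 7.016 rad/s (from 67 rpm).
Differentiating the loop-closure r₂e^{iθ₂}+r₃e^{iθ₃}=r₁+r₄e^{iθ₄} gives r₂ω₂e^{iθ₂}+r₃ω₃e^{iθ₃}=r₄ω₄e^{iθ₄}.
Eliminating the other unknown: ω₃ = r₂ω₂ sin(θ₄−θ₂) / [r₃ sin(θ₃−θ₄)].
Numerator sine = +0.36812; denominator sine = +0.55194.
Result = 0.0285·7.016·(+0.36812) / (0.1112·(+0.55194)) = +1.1994 rad/s; magnitude 1.1994 rad/s.

1.20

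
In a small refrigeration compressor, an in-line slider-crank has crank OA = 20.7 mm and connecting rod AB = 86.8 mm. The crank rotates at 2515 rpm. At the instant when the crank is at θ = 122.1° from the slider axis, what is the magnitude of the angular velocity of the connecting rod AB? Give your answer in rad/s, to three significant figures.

34.1

ω = 263.4 rad/s (converted from 2515 rpm).
The rod makes angle φ with the slider axis where L sinφ = r sinθ; differentiating, L cosφ·φ̇ = r ω cosθ.
L cosφ = √(L² − r² sin²θ) = 0.08501 m.
|ω_rod| = r ω |cosθ| / √(L² − r² sin²θ) = 0.0207·263.4·0.53140/0.08501 = 34.079 rad/s.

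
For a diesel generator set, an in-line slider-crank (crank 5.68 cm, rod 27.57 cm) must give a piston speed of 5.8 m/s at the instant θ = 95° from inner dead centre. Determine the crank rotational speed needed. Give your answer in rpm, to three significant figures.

For an in-line slider-crank, |v_piston| = rω|sinθ|·[1 + r cosθ/√(L² − r² sin²θ)].
With r = 0.0568 m, L = 0.2757 m, θ = 95°: the bracketed kinematic factor |dx/dθ| = 0.055546 m.
ω = v/|dx/dθ| = 5.8/0.055546 = 104.42 rad/s.
N = 60ω/(2π) = 997.12 rpm.

997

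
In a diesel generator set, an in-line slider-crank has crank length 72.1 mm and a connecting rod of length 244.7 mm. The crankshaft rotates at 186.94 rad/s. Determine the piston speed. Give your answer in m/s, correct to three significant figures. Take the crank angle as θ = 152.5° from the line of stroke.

ω = 186.9 rad/s
For an in-line slider-crank, x = r cosθ + √(L² − r² sin²θ), so v = −rω sinθ·[1 + r cosθ/√(L² − r² sin²θ)].
With r = 0.0721 m, L = 0.2447 m, θ = 152.5°: √(L² − r² sin²θ) = 0.24242 m.
v = −0.0721·186.9·0.46175·[1 + 0.0721·-0.88701/0.24242] = -4.5818 m/s.
|v| = 4.5818 m/s.

4.58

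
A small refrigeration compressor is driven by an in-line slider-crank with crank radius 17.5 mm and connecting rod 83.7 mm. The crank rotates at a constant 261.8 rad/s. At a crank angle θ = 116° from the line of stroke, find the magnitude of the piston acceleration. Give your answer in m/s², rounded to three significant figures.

ω = 261.8 rad/s
x(θ) = r cosθ + √(L² − r² sin²θ); with ω constant, a = ω²·d²x/dθ².
d²x/dθ² = −r cosθ − r²(cos2θ)/√u − r⁴ sin²2θ/(4u^{3/2}),  u = L² − r² sin²θ = 0.00675829 m².
Substituting r = 0.0175 m, L = 0.0837 m, θ = 116°: d²x/dθ² = +0.0099388 m.
a = ω²·d²x/dθ² = (261.8)²·(+0.0099388) = +681.2 m/s²;  |a| = 681.2 m/s².

681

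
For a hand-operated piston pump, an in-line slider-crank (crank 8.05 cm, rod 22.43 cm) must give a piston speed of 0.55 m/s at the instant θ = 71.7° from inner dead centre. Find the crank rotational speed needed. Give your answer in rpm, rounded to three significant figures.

61.4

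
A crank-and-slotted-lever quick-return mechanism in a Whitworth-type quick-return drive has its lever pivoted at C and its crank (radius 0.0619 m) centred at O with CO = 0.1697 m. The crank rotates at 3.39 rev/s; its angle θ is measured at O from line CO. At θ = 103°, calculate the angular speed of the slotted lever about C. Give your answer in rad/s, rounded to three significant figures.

1.12

ω = 21.3 rad/s (from 3.39 rev/s).
Crank pin A relative to C: A = (d + r cosθ, r sinθ); lever angle φ = atan2(r sinθ, d + r cosθ).
Differentiating tanφ: φ̇ = rω(d cosθ + r)/(d² + r² + 2dr cosθ).
d² + r² + 2dr cosθ = |CA|² = 0.0279037 m²;  d cosθ + r = +0.023726 m.
|ω_lever| = |0.0619·21.3·+0.023726| / 0.0279037 = 1.1211 rad/s.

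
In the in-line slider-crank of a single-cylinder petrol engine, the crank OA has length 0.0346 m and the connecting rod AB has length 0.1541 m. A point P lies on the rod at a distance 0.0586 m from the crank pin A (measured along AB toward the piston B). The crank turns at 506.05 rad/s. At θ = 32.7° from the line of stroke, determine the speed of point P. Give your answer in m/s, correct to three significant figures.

13.6

ω = 506.1 rad/s.  Crank-pin speed |V_A| = rω = 17.509 m/s, perpendicular to OA.
Rod angle: sinφ = −(r/L) sinθ ⇒ φ = -6.967°; ω_rod = −rω cosθ/√(L²−r²sin²θ) = -96.326 rad/s.
V_P = V_A + ω_rod × AP, with AP = 0.0586 m along the rod.
Components: V_Px = −rω sinθ − a·ω_rod·sinφ = -10.144 m/s;  V_Py = rω cosθ + a·ω_rod·cosφ = +9.1312 m/s.
|V_P| = √(V_Px² + V_Py²) = 13.648 m/s.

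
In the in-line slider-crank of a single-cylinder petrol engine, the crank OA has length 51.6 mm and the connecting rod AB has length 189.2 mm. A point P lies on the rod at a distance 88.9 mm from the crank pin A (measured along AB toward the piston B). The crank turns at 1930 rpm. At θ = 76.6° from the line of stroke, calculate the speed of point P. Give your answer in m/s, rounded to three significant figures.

ω = 202.1 rad/s.  Crank-pin speed |V_A| = rω = 10.429 m/s, perpendicular to OA.
Rod angle: sinφ = −(r/L) sinθ ⇒ φ = -15.385°; ω_rod = −rω cosθ/√(L²−r²sin²θ) = -13.249 rad/s.
V_P = V_A + ω_rod × AP, with AP = 0.0889 m along the rod.
Components: V_Px = −rω sinθ − a·ω_rod·sinφ = -10.457 m/s;  V_Py = rω cosθ + a·ω_rod·cosφ = +1.2812 m/s.
|V_P| = √(V_Px² + V_Py²) = 10.536 m/s.

10.5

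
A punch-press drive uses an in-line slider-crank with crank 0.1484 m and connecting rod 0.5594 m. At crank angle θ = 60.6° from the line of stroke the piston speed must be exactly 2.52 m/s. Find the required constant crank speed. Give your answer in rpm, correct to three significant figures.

For an in-line slider-crank, |v_piston| = rω|sinθ|·[1 + r cosθ/√(L² − r² sin²θ)].
With r = 0.1484 m, L = 0.5594 m, θ = 60.6°: the bracketed kinematic factor |dx/dθ| = 0.14659 m.
ω = v/|dx/dθ| = 2.52/0.14659 = 17.19 rad/s.
N = 60ω/(2π) = 164.16 rpm.

164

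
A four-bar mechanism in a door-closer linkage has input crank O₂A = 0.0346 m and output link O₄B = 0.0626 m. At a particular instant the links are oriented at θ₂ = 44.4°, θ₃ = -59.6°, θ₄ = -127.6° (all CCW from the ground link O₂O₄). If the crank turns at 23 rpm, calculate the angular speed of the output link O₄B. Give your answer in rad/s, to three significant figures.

1.39

ω₂ = 2.409 rad/s (from 23 rpm).
Differentiating the loop-closure r₂e^{iθ₂}+r₃e^{iθ₃}=r₁+r₄e^{iθ₄} gives r₂ω₂e^{iθ₂}+r₃ω₃e^{iθ₃}=r₄ω₄e^{iθ₄}.
Eliminating the other unknown: ω₄ = r₂ω₂ sin(θ₂−θ₃) / [r₄ sin(θ₄−θ₃)].
Numerator sine = +0.97030; denominator sine = -0.92718.
Result = 0.0346·2.409·(+0.97030) / (0.0626·(-0.92718)) = -1.3931 rad/s; magnitude 1.3931 rad/s.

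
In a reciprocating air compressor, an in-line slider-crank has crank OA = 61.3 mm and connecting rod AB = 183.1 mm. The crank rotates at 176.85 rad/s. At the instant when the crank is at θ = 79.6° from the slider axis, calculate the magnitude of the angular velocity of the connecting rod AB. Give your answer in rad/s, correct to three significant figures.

ω = 176.8 rad/s
The rod makes angle φ with the slider axis where L sinφ = r sinθ; differentiating, L cosφ·φ̇ = r ω cosθ.
L cosφ = √(L² − r² sin²θ) = 0.17289 m.
|ω_rod| = r ω |cosθ| / √(L² − r² sin²θ) = 0.0613·176.8·0.18052/0.17289 = 11.319 rad/s.

11.3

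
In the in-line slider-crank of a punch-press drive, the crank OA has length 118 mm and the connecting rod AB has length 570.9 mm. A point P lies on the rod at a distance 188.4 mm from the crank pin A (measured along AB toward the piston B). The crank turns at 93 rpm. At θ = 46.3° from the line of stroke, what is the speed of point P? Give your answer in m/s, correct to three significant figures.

ω = 9.739 rad/s.  Crank-pin speed |V_A| = rω = 1.1492 m/s, perpendicular to OA.
Rod angle: sinφ = −(r/L) sinθ ⇒ φ = -8.594°; ω_rod = −rω cosθ/√(L²−r²sin²θ) = -1.4065 rad/s.
V_P = V_A + ω_rod × AP, with AP = 0.1884 m along the rod.
Components: V_Px = −rω sinθ − a·ω_rod·sinφ = -0.87043 m/s;  V_Py = rω cosθ + a·ω_rod·cosφ = +0.53195 m/s.
|V_P| = √(V_Px² + V_Py²) = 1.0201 m/s.

1.02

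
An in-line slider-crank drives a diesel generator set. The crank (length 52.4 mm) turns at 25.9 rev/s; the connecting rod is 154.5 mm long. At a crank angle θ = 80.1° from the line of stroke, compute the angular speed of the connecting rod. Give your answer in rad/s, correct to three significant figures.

10.1

ω = 162.7 rad/s (converted from 25.9 rev/s).
The rod makes angle φ with the slider axis where L sinφ = r sinθ; differentiating, L cosφ·φ̇ = r ω cosθ.
L cosφ = √(L² − r² sin²θ) = 0.14562 m.
|ω_rod| = r ω |cosθ| / √(L² − r² sin²θ) = 0.0524·162.7·0.17193/0.14562 = 10.068 rad/s.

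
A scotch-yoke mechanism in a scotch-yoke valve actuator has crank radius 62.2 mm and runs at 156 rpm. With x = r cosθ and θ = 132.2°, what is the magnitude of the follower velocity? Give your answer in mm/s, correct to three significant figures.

753

ω = 16.34 rad/s (from 156 rpm).
x = r cosθ ⇒ ẋ = −rω sinθ.
|v| = rω|sinθ| = 0.0622·16.34·|sin 132.2°| = 0.75274 m/s = 752.74 mm/s.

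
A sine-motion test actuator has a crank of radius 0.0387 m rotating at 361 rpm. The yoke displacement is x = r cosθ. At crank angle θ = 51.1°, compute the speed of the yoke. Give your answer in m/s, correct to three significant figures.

ω = 37.8 rad/s (from 361 rpm).
x = r cosθ ⇒ ẋ = −rω sinθ.
|v| = rω|sinθ| = 0.0387·37.8·|sin 51.1°| = 1.1386 m/s.

1.14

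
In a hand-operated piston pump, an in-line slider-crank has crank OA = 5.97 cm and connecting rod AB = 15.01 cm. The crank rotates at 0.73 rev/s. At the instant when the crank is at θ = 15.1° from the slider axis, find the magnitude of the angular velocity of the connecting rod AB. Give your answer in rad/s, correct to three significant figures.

1.77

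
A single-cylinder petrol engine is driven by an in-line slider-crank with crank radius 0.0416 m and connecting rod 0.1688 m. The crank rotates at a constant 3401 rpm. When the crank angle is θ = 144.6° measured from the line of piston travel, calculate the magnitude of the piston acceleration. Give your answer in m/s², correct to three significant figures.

ω = 2π·3401/60 = 356.2 rad/s
x(θ) = r cosθ + √(L² − r² sin²θ); with ω constant, a = ω²·d²x/dθ².
d²x/dθ² = −r cosθ − r²(cos2θ)/√u − r⁴ sin²2θ/(4u^{3/2}),  u = L² − r² sin²θ = 0.0279127 m².
Substituting r = 0.0416 m, L = 0.1688 m, θ = 144.6°: d²x/dθ² = +0.03036 m.
a = ω²·d²x/dθ² = (356.2)²·(+0.03036) = +3850.9 m/s²;  |a| = 3850.9 m/s².

3850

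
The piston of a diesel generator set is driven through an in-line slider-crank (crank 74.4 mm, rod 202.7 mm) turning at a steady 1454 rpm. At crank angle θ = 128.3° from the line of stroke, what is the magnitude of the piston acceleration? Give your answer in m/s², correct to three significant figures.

1200

ω = 2π·1454/60 = 152.3 rad/s
x(θ) = r cosθ + √(L² − r² sin²θ); with ω constant, a = ω²·d²x/dθ².
d²x/dθ² = −r cosθ − r²(cos2θ)/√u − r⁴ sin²2θ/(4u^{3/2}),  u = L² − r² sin²θ = 0.0376782 m².
Substituting r = 0.0744 m, L = 0.2027 m, θ = 128.3°: d²x/dθ² = +0.051729 m.
a = ω²·d²x/dθ² = (152.3)²·(+0.051729) = +1199.3 m/s²;  |a| = 1199.3 m/s².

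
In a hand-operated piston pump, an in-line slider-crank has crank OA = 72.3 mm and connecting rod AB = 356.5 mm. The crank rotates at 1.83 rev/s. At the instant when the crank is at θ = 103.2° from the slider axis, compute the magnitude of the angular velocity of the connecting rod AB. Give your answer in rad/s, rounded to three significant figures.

ω = 11.5 rad/s (converted from 1.83 rev/s).
The rod makes angle φ with the slider axis where L sinφ = r sinθ; differentiating, L cosφ·φ̇ = r ω cosθ.
L cosφ = √(L² − r² sin²θ) = 0.34948 m.
|ω_rod| = r ω |cosθ| / √(L² − r² sin²θ) = 0.0723·11.5·0.22835/0.34948 = 0.54318 rad/s.

0.543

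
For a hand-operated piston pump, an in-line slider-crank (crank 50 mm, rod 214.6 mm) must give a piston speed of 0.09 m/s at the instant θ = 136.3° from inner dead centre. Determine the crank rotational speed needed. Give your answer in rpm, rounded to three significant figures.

For an in-line slider-crank, |v_piston| = rω|sinθ|·[1 + r cosθ/√(L² − r² sin²θ)].
With r = 0.05 m, L = 0.2146 m, θ = 136.3°: the bracketed kinematic factor |dx/dθ| = 0.028648 m.
ω = v/|dx/dθ| = 0.09/0.028648 = 3.1415 rad/s.
N = 60ω/(2π) = 29.999 rpm.

30.0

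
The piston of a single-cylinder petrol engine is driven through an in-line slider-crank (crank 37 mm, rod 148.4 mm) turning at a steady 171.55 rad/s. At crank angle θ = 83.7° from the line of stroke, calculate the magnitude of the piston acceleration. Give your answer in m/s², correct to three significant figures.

154

ω = 171.6 rad/s
x(θ) = r cosθ + √(L² − r² sin²θ); with ω constant, a = ω²·d²x/dθ².
d²x/dθ² = −r cosθ − r²(cos2θ)/√u − r⁴ sin²2θ/(4u^{3/2}),  u = L² − r² sin²θ = 0.02067 m².
Substituting r = 0.037 m, L = 0.1484 m, θ = 83.7°: d²x/dθ² = +0.0052251 m.
a = ω²·d²x/dθ² = (171.6)²·(+0.0052251) = +153.77 m/s²;  |a| = 153.77 m/s².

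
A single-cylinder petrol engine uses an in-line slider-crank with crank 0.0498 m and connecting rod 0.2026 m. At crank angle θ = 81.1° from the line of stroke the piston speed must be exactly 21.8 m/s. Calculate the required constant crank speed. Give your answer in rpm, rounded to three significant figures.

4070

For an in-line slider-crank, |v_piston| = rω|sinθ|·[1 + r cosθ/√(L² − r² sin²θ)].
With r = 0.0498 m, L = 0.2026 m, θ = 81.1°: the bracketed kinematic factor |dx/dθ| = 0.051129 m.
ω = v/|dx/dθ| = 21.8/0.051129 = 426.37 rad/s.
N = 60ω/(2π) = 4071.5 rpm.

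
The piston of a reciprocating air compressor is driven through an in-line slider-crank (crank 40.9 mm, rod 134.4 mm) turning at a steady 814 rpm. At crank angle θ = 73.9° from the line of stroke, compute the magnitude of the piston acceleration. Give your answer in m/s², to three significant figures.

ω = 2π·814/60 = 85.24 rad/s
x(θ) = r cosθ + √(L² − r² sin²θ); with ω constant, a = ω²·d²x/dθ².
d²x/dθ² = −r cosθ − r²(cos2θ)/√u − r⁴ sin²2θ/(4u^{3/2}),  u = L² − r² sin²θ = 0.0165192 m².
Substituting r = 0.0409 m, L = 0.1344 m, θ = 73.9°: d²x/dθ² = -0.00042232 m.
a = ω²·d²x/dθ² = (85.24)²·(-0.00042232) = -3.0687 m/s²;  |a| = 3.0687 m/s².

3.07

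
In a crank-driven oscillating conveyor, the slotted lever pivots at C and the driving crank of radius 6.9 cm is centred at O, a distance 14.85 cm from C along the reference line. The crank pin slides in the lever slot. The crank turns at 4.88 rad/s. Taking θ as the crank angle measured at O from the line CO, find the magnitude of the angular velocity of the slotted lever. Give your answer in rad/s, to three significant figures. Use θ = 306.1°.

1.36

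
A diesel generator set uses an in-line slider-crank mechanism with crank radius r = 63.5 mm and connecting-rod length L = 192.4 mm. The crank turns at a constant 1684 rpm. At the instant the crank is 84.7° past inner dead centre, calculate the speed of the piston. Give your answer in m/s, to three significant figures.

11.5

ω = 2π·1684/60 = 176.3 rad/s
For an in-line slider-crank, x = r cosθ + √(L² − r² sin²θ), so v = −rω sinθ·[1 + r cosθ/√(L² − r² sin²θ)].
With r = 0.0635 m, L = 0.1924 m, θ = 84.7°: √(L² − r² sin²θ) = 0.18171 m.
v = −0.0635·176.3·0.99572·[1 + 0.0635·0.09237/0.18171] = -11.51 m/s.
|v| = 11.51 m/s.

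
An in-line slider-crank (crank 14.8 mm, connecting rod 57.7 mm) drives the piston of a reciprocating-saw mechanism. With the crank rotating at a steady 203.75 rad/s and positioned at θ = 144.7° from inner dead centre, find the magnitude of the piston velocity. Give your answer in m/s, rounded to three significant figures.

1.37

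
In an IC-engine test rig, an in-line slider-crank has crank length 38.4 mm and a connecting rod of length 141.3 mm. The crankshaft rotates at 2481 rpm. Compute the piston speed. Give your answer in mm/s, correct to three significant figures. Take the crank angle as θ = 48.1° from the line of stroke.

8800

ω = 2π·2481/60 = 259.8 rad/s
For an in-line slider-crank, x = r cosθ + √(L² − r² sin²θ), so v = −rω sinθ·[1 + r cosθ/√(L² − r² sin²θ)].
With r = 0.0384 m, L = 0.1413 m, θ = 48.1°: √(L² − r² sin²θ) = 0.13838 m.
v = −0.0384·259.8·0.74431·[1 + 0.0384·0.66783/0.13838] = -8.8019 m/s.
|v| = 8.8019 m/s = 8801.9 mm/s.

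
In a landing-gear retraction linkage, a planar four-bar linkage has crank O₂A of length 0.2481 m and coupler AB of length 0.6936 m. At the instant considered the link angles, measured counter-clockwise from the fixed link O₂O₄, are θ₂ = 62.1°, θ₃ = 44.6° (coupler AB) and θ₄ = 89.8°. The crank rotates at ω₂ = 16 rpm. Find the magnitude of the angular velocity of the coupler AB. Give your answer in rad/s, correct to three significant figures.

ω₂ = 1.676 rad/s (from 16 rpm).
Differentiating the loop-closure r₂e^{iθ₂}+r₃e^{iθ₃}=r₁+r₄e^{iθ₄} gives r₂ω₂e^{iθ₂}+r₃ω₃e^{iθ₃}=r₄ω₄e^{iθ₄}.
Eliminating the other unknown: ω₃ = r₂ω₂ sin(θ₄−θ₂) / [r₃ sin(θ₃−θ₄)].
Numerator sine = +0.46484; denominator sine = -0.70957.
Result = 0.2481·1.676·(+0.46484) / (0.6936·(-0.70957)) = -0.39262 rad/s; magnitude 0.39262 rad/s.

0.393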